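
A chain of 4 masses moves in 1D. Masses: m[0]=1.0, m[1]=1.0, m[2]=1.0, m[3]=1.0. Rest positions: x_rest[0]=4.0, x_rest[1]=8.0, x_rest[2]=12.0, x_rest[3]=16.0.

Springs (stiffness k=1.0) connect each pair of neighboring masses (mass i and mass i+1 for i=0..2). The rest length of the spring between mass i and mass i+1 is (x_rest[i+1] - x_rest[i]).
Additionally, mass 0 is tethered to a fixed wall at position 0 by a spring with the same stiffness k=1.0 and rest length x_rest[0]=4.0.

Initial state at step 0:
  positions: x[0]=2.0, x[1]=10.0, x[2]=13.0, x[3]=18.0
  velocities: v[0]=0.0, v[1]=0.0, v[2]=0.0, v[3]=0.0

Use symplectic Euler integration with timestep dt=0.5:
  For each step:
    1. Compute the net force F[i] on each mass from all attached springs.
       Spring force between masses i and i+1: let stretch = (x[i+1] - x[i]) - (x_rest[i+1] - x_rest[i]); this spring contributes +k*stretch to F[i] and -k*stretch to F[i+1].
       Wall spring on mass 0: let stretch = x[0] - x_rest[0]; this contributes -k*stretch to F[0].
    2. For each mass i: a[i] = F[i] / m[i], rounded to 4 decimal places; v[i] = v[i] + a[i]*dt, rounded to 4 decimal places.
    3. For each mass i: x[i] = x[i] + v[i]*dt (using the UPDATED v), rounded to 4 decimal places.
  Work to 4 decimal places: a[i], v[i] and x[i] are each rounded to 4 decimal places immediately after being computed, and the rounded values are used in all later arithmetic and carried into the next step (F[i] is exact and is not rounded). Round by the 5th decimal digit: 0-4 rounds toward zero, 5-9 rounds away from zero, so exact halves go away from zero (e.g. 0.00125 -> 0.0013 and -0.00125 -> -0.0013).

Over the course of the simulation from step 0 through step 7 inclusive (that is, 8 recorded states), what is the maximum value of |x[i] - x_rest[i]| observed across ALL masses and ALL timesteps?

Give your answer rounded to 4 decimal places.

Answer: 2.7638

Derivation:
Step 0: x=[2.0000 10.0000 13.0000 18.0000] v=[0.0000 0.0000 0.0000 0.0000]
Step 1: x=[3.5000 8.7500 13.5000 17.7500] v=[3.0000 -2.5000 1.0000 -0.5000]
Step 2: x=[5.4375 7.3750 13.8750 17.4375] v=[3.8750 -2.7500 0.7500 -0.6250]
Step 3: x=[6.5000 7.1406 13.5156 17.2344] v=[2.1250 -0.4688 -0.7188 -0.4063]
Step 4: x=[6.0977 8.3398 12.4922 17.1016] v=[-0.8047 2.3984 -2.0469 -0.2657]
Step 5: x=[4.7315 10.0166 11.5830 16.8164] v=[-2.7325 3.3536 -1.8184 -0.5704]
Step 6: x=[3.5037 10.7638 11.5906 16.2229] v=[-2.4557 1.4943 0.0151 -1.1871]
Step 7: x=[3.2150 9.9026 12.5496 15.4713] v=[-0.5775 -1.7224 1.9179 -1.5033]
Max displacement = 2.7638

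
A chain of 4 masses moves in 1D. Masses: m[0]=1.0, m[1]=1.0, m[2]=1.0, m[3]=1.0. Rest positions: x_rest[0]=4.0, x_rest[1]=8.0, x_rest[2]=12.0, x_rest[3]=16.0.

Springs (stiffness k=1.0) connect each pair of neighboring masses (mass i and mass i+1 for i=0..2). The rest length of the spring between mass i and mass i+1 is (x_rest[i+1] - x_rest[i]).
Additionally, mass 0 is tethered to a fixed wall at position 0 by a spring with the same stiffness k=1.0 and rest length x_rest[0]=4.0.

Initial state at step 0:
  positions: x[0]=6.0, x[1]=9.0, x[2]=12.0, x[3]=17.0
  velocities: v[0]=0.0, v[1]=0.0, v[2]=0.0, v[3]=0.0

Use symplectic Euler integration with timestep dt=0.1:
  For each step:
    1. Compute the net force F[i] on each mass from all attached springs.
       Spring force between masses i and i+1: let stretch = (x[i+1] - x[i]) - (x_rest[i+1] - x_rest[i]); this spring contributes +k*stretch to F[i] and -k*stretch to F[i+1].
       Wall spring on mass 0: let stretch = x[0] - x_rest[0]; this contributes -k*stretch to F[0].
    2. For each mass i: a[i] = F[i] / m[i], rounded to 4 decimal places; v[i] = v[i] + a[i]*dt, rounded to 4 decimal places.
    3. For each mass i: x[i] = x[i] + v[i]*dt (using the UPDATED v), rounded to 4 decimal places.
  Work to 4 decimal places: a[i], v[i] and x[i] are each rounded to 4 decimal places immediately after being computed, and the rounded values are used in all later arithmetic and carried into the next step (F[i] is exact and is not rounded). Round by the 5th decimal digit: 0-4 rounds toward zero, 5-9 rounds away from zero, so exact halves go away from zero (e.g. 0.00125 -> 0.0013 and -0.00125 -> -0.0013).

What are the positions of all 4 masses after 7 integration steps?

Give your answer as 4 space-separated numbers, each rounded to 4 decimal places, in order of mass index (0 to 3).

Answer: 5.2329 8.9881 12.4996 16.7562

Derivation:
Step 0: x=[6.0000 9.0000 12.0000 17.0000] v=[0.0000 0.0000 0.0000 0.0000]
Step 1: x=[5.9700 9.0000 12.0200 16.9900] v=[-0.3000 0.0000 0.2000 -0.1000]
Step 2: x=[5.9106 8.9999 12.0595 16.9703] v=[-0.5940 -0.0010 0.3950 -0.1970]
Step 3: x=[5.8230 8.9995 12.1175 16.9415] v=[-0.8761 -0.0040 0.5801 -0.2881]
Step 4: x=[5.7089 8.9985 12.1926 16.9045] v=[-1.1408 -0.0099 0.7507 -0.3705]
Step 5: x=[5.5706 8.9966 12.2829 16.8603] v=[-1.3827 -0.0195 0.9025 -0.4417]
Step 6: x=[5.4109 8.9933 12.3861 16.8104] v=[-1.5972 -0.0335 1.0316 -0.4994]
Step 7: x=[5.2329 8.9881 12.4996 16.7562] v=[-1.7801 -0.0525 1.1348 -0.5418]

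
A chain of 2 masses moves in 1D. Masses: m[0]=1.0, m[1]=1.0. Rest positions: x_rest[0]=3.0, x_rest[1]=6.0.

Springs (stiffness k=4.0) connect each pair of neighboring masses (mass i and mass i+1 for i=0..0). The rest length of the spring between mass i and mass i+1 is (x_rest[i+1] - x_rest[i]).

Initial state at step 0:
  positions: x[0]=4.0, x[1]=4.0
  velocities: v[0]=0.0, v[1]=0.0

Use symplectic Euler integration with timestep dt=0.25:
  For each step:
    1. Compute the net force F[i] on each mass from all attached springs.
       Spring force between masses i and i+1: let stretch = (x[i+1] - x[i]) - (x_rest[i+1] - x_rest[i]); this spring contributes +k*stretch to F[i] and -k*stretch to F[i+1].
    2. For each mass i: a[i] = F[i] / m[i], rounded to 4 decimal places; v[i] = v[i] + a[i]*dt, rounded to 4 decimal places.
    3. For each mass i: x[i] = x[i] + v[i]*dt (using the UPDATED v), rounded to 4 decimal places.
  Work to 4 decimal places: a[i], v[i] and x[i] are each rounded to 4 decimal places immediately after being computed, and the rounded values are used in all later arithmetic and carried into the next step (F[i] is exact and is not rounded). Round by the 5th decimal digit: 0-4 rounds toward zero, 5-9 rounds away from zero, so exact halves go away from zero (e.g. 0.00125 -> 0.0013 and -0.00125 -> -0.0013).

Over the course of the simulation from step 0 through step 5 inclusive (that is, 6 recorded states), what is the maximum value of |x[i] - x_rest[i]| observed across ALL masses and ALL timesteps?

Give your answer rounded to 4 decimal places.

Answer: 2.0937

Derivation:
Step 0: x=[4.0000 4.0000] v=[0.0000 0.0000]
Step 1: x=[3.2500 4.7500] v=[-3.0000 3.0000]
Step 2: x=[2.1250 5.8750] v=[-4.5000 4.5000]
Step 3: x=[1.1875 6.8125] v=[-3.7500 3.7500]
Step 4: x=[0.9063 7.0938] v=[-1.1250 1.1250]
Step 5: x=[1.4219 6.5782] v=[2.0625 -2.0625]
Max displacement = 2.0937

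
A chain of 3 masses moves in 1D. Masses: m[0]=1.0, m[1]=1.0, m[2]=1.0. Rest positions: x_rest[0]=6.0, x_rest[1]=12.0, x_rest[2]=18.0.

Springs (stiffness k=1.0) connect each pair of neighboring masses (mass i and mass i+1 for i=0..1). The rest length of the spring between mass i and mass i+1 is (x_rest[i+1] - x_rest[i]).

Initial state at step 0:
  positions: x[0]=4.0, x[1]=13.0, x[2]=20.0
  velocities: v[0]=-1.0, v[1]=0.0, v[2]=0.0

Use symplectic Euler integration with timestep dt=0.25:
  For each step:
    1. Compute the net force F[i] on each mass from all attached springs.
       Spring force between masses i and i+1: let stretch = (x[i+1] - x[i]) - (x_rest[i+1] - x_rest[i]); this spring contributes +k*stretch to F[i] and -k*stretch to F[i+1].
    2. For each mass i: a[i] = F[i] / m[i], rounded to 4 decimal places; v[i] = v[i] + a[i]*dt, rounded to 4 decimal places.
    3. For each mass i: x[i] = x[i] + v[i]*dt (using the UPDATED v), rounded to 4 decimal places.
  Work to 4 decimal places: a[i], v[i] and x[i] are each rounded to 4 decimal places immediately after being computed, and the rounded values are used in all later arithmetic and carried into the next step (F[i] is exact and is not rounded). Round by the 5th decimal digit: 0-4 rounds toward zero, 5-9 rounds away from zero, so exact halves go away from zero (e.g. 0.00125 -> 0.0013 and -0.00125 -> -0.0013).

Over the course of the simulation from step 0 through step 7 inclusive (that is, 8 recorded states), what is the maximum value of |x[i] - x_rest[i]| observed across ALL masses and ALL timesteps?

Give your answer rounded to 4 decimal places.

Step 0: x=[4.0000 13.0000 20.0000] v=[-1.0000 0.0000 0.0000]
Step 1: x=[3.9375 12.8750 19.9375] v=[-0.2500 -0.5000 -0.2500]
Step 2: x=[4.0586 12.6328 19.8086] v=[0.4844 -0.9688 -0.5156]
Step 3: x=[4.3406 12.3032 19.6062] v=[1.1280 -1.3184 -0.8096]
Step 4: x=[4.7453 11.9324 19.3224] v=[1.6187 -1.4833 -1.1354]
Step 5: x=[5.2242 11.5743 18.9517] v=[1.9155 -1.4326 -1.4829]
Step 6: x=[5.7250 11.2804 18.4949] v=[2.0030 -1.1758 -1.8273]
Step 7: x=[6.1980 11.0902 17.9622] v=[1.8919 -0.7610 -2.1309]
Max displacement = 2.0625

Answer: 2.0625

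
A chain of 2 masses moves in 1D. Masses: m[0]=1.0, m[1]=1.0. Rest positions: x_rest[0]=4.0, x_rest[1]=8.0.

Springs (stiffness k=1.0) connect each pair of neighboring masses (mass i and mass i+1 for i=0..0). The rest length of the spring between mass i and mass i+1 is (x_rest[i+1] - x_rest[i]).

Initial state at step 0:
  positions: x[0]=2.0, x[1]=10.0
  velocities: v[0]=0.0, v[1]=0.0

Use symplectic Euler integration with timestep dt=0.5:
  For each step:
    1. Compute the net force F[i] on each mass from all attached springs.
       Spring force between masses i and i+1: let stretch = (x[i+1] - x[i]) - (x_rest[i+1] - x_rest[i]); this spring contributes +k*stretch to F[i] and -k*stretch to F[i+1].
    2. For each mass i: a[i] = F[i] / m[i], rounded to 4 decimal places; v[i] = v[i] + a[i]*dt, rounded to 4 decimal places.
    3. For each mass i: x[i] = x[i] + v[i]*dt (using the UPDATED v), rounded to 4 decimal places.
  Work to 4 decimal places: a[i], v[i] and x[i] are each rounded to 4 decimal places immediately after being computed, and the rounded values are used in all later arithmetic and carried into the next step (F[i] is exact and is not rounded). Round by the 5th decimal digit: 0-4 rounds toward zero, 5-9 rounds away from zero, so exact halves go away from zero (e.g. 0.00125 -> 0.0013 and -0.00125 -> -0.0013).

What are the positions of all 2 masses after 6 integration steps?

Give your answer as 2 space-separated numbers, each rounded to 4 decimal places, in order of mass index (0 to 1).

Answer: 4.0313 7.9688

Derivation:
Step 0: x=[2.0000 10.0000] v=[0.0000 0.0000]
Step 1: x=[3.0000 9.0000] v=[2.0000 -2.0000]
Step 2: x=[4.5000 7.5000] v=[3.0000 -3.0000]
Step 3: x=[5.7500 6.2500] v=[2.5000 -2.5000]
Step 4: x=[6.1250 5.8750] v=[0.7500 -0.7500]
Step 5: x=[5.4375 6.5625] v=[-1.3750 1.3750]
Step 6: x=[4.0313 7.9688] v=[-2.8125 2.8125]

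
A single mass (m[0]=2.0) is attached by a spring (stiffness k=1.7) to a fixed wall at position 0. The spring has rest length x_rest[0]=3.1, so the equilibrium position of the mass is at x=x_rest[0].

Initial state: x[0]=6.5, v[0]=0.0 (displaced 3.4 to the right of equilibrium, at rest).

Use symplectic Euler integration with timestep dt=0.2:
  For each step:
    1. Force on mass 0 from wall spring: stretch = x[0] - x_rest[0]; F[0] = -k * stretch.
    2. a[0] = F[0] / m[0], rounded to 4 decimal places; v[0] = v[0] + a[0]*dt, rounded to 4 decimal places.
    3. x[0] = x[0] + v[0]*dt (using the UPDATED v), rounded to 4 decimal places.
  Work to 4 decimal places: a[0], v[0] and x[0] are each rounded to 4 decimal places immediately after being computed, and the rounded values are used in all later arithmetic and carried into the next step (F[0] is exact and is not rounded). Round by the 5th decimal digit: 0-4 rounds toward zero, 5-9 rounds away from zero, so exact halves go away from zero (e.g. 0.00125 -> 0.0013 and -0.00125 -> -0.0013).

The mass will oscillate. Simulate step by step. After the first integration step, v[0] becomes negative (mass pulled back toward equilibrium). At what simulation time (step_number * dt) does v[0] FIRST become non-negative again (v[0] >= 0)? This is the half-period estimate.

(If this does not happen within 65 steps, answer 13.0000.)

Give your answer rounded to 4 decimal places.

Step 0: x=[6.5000] v=[0.0000]
Step 1: x=[6.3844] v=[-0.5780]
Step 2: x=[6.1571] v=[-1.1363]
Step 3: x=[5.8259] v=[-1.6560]
Step 4: x=[5.4020] v=[-2.1194]
Step 5: x=[4.8999] v=[-2.5107]
Step 6: x=[4.3366] v=[-2.8167]
Step 7: x=[3.7312] v=[-3.0269]
Step 8: x=[3.1044] v=[-3.1342]
Step 9: x=[2.4774] v=[-3.1349]
Step 10: x=[1.8716] v=[-3.0291]
Step 11: x=[1.3075] v=[-2.8203]
Step 12: x=[0.8044] v=[-2.5156]
Step 13: x=[0.3793] v=[-2.1253]
Step 14: x=[0.0467] v=[-1.6628]
Step 15: x=[-0.1820] v=[-1.1437]
Step 16: x=[-0.2992] v=[-0.5858]
Step 17: x=[-0.3008] v=[-0.0079]
Step 18: x=[-0.1868] v=[0.5702]
First v>=0 after going negative at step 18, time=3.6000

Answer: 3.6000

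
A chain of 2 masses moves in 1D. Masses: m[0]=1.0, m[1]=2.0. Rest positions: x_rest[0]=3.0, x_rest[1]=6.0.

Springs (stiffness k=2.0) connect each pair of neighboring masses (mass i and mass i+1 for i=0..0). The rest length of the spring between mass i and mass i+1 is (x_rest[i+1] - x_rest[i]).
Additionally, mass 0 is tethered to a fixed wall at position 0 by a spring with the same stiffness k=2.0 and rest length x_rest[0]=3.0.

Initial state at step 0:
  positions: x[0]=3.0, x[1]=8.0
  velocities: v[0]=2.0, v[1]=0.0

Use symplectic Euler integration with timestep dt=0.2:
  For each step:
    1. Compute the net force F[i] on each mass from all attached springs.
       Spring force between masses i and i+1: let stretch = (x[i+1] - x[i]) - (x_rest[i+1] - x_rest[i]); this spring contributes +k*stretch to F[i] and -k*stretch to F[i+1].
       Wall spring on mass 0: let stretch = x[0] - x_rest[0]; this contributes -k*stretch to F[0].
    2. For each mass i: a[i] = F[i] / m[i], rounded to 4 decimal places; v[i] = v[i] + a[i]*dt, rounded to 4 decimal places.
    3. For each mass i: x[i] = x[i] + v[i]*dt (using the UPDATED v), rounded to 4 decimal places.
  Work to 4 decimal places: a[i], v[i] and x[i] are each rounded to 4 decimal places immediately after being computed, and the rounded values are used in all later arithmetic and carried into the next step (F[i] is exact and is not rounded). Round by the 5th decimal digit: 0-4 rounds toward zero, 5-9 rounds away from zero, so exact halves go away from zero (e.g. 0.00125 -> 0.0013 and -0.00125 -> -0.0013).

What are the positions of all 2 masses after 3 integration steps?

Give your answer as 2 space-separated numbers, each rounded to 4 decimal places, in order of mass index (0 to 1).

Answer: 4.7614 7.6271

Derivation:
Step 0: x=[3.0000 8.0000] v=[2.0000 0.0000]
Step 1: x=[3.5600 7.9200] v=[2.8000 -0.4000]
Step 2: x=[4.1840 7.7856] v=[3.1200 -0.6720]
Step 3: x=[4.7614 7.6271] v=[2.8870 -0.7923]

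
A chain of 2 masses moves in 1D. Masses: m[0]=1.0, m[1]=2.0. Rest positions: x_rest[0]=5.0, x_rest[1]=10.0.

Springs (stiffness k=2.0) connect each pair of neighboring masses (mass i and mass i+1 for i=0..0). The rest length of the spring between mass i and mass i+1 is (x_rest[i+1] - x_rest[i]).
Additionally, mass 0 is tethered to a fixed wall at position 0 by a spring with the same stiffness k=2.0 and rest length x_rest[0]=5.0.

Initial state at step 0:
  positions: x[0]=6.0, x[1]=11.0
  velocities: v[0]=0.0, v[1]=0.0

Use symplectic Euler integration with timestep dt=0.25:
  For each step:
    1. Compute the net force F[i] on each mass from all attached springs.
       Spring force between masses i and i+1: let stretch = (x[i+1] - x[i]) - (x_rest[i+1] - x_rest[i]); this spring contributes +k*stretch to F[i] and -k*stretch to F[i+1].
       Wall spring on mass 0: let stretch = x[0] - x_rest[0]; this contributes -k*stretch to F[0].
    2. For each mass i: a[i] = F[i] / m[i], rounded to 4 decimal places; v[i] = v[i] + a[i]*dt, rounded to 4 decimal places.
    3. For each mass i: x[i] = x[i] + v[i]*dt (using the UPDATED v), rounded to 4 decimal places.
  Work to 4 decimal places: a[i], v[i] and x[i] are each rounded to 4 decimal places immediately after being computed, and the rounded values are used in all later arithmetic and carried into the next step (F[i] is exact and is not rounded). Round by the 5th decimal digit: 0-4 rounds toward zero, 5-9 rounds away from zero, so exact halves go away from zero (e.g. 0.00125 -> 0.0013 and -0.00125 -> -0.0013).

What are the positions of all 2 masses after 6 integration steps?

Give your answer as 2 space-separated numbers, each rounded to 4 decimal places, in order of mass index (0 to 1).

Answer: 4.9292 10.6287

Derivation:
Step 0: x=[6.0000 11.0000] v=[0.0000 0.0000]
Step 1: x=[5.8750 11.0000] v=[-0.5000 0.0000]
Step 2: x=[5.6563 10.9922] v=[-0.8750 -0.0313]
Step 3: x=[5.3975 10.9634] v=[-1.0352 -0.1153]
Step 4: x=[5.1598 10.8992] v=[-0.9510 -0.2568]
Step 5: x=[4.9945 10.7888] v=[-0.6612 -0.4417]
Step 6: x=[4.9292 10.6287] v=[-0.2613 -0.6403]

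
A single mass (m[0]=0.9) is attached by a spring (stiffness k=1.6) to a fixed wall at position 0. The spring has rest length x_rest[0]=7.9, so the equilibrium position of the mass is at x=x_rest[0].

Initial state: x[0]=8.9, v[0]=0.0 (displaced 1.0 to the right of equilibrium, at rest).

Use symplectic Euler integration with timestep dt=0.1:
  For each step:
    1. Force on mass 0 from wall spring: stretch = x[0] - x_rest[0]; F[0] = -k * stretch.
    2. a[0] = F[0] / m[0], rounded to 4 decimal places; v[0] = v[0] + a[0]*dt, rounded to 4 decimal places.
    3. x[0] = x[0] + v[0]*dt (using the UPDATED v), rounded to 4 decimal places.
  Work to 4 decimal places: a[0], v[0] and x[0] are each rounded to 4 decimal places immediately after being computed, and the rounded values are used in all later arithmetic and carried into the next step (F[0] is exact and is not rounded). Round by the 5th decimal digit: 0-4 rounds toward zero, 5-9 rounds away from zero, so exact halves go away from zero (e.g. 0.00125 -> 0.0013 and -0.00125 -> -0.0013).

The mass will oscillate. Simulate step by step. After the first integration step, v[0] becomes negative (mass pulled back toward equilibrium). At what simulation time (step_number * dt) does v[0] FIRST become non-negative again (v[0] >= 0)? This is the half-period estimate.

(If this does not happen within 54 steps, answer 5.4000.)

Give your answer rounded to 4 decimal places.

Answer: 2.4000

Derivation:
Step 0: x=[8.9000] v=[0.0000]
Step 1: x=[8.8822] v=[-0.1778]
Step 2: x=[8.8470] v=[-0.3524]
Step 3: x=[8.7949] v=[-0.5208]
Step 4: x=[8.7269] v=[-0.6799]
Step 5: x=[8.6442] v=[-0.8269]
Step 6: x=[8.5483] v=[-0.9592]
Step 7: x=[8.4409] v=[-1.0745]
Step 8: x=[8.3238] v=[-1.1707]
Step 9: x=[8.1992] v=[-1.2460]
Step 10: x=[8.0693] v=[-1.2992]
Step 11: x=[7.9364] v=[-1.3293]
Step 12: x=[7.8028] v=[-1.3358]
Step 13: x=[7.6710] v=[-1.3185]
Step 14: x=[7.5432] v=[-1.2778]
Step 15: x=[7.4218] v=[-1.2144]
Step 16: x=[7.3089] v=[-1.1294]
Step 17: x=[7.2065] v=[-1.0243]
Step 18: x=[7.1164] v=[-0.9010]
Step 19: x=[7.0402] v=[-0.7617]
Step 20: x=[6.9793] v=[-0.6089]
Step 21: x=[6.9348] v=[-0.4452]
Step 22: x=[6.9074] v=[-0.2736]
Step 23: x=[6.8977] v=[-0.0971]
Step 24: x=[6.9058] v=[0.0811]
First v>=0 after going negative at step 24, time=2.4000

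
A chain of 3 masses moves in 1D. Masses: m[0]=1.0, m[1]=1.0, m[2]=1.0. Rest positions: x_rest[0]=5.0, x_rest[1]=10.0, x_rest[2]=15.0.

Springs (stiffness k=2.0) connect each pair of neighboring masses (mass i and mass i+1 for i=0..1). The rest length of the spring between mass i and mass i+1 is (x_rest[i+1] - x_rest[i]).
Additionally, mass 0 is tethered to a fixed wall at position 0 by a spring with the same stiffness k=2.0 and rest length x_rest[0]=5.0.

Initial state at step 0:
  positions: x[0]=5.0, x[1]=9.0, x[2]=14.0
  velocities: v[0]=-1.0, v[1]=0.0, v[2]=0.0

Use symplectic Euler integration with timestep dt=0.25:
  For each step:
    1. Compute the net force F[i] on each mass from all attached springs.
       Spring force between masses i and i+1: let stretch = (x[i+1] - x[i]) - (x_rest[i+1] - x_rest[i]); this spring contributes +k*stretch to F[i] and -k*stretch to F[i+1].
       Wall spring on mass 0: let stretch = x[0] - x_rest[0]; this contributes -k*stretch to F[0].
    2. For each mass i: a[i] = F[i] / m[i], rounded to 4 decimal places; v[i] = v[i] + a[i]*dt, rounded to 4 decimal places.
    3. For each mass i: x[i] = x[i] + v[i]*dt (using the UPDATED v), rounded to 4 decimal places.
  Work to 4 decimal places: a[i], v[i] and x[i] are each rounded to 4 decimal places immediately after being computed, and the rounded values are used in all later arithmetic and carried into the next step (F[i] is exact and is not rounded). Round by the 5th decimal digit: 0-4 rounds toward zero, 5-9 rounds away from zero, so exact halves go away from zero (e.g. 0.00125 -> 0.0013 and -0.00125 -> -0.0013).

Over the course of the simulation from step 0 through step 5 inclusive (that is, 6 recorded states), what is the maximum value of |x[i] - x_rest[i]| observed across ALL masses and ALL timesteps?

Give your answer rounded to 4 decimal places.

Step 0: x=[5.0000 9.0000 14.0000] v=[-1.0000 0.0000 0.0000]
Step 1: x=[4.6250 9.1250 14.0000] v=[-1.5000 0.5000 0.0000]
Step 2: x=[4.2344 9.2969 14.0156] v=[-1.5625 0.6875 0.0625]
Step 3: x=[3.9473 9.4258 14.0664] v=[-1.1485 0.5156 0.2032]
Step 4: x=[3.8516 9.4500 14.1621] v=[-0.3829 0.0967 0.3829]
Step 5: x=[3.9742 9.3634 14.2938] v=[0.4905 -0.3465 0.5269]
Max displacement = 1.1484

Answer: 1.1484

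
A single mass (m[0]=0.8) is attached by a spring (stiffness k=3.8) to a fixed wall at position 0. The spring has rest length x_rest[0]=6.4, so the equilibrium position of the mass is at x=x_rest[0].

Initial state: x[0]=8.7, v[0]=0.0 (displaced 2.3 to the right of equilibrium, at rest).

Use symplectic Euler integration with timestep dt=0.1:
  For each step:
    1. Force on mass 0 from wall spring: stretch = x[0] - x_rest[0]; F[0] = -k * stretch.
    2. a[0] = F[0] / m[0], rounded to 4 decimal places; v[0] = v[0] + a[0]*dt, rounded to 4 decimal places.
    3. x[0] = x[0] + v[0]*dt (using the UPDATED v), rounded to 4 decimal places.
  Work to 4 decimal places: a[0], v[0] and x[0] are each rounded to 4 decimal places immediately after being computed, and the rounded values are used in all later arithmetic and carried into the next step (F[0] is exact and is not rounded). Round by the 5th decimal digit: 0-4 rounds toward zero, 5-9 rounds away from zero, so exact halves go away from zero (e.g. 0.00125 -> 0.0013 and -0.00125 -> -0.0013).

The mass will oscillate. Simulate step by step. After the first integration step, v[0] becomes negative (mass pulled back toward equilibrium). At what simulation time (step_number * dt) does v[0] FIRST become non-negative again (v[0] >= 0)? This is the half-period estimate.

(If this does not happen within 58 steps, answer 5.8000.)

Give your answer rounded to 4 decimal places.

Answer: 1.5000

Derivation:
Step 0: x=[8.7000] v=[0.0000]
Step 1: x=[8.5908] v=[-1.0925]
Step 2: x=[8.3775] v=[-2.1331]
Step 3: x=[8.0703] v=[-3.0724]
Step 4: x=[7.6837] v=[-3.8658]
Step 5: x=[7.2361] v=[-4.4756]
Step 6: x=[6.7488] v=[-4.8728]
Step 7: x=[6.2450] v=[-5.0385]
Step 8: x=[5.7485] v=[-4.9649]
Step 9: x=[5.2830] v=[-4.6554]
Step 10: x=[4.8705] v=[-4.1248]
Step 11: x=[4.5307] v=[-3.3983]
Step 12: x=[4.2797] v=[-2.5104]
Step 13: x=[4.1294] v=[-1.5033]
Step 14: x=[4.0869] v=[-0.4248]
Step 15: x=[4.1543] v=[0.6739]
First v>=0 after going negative at step 15, time=1.5000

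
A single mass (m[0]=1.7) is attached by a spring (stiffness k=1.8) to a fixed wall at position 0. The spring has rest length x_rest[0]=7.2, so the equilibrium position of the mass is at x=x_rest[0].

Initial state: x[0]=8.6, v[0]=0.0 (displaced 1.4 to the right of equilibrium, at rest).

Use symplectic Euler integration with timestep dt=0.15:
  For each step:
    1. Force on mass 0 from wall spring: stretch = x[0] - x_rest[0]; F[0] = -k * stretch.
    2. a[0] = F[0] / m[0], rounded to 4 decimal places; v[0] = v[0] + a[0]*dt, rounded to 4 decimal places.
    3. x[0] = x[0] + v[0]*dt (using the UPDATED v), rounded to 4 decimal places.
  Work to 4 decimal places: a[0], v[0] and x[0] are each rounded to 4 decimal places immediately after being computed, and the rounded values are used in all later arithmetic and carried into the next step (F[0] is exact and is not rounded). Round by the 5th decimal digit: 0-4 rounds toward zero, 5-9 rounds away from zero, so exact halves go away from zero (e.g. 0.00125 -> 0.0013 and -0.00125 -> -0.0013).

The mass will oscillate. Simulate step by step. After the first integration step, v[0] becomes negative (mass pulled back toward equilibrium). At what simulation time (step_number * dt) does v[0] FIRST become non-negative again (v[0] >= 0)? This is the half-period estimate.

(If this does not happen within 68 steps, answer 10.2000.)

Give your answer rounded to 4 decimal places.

Answer: 3.1500

Derivation:
Step 0: x=[8.6000] v=[0.0000]
Step 1: x=[8.5666] v=[-0.2224]
Step 2: x=[8.5007] v=[-0.4395]
Step 3: x=[8.4038] v=[-0.6461]
Step 4: x=[8.2782] v=[-0.8373]
Step 5: x=[8.1269] v=[-1.0085]
Step 6: x=[7.9535] v=[-1.1557]
Step 7: x=[7.7622] v=[-1.2754]
Step 8: x=[7.5575] v=[-1.3647]
Step 9: x=[7.3443] v=[-1.4215]
Step 10: x=[7.1276] v=[-1.4444]
Step 11: x=[6.9127] v=[-1.4329]
Step 12: x=[6.7046] v=[-1.3873]
Step 13: x=[6.5083] v=[-1.3086]
Step 14: x=[6.3285] v=[-1.1987]
Step 15: x=[6.1695] v=[-1.0603]
Step 16: x=[6.0350] v=[-0.8966]
Step 17: x=[5.9283] v=[-0.7116]
Step 18: x=[5.8519] v=[-0.5096]
Step 19: x=[5.8076] v=[-0.2955]
Step 20: x=[5.7964] v=[-0.0744]
Step 21: x=[5.8187] v=[0.1485]
First v>=0 after going negative at step 21, time=3.1500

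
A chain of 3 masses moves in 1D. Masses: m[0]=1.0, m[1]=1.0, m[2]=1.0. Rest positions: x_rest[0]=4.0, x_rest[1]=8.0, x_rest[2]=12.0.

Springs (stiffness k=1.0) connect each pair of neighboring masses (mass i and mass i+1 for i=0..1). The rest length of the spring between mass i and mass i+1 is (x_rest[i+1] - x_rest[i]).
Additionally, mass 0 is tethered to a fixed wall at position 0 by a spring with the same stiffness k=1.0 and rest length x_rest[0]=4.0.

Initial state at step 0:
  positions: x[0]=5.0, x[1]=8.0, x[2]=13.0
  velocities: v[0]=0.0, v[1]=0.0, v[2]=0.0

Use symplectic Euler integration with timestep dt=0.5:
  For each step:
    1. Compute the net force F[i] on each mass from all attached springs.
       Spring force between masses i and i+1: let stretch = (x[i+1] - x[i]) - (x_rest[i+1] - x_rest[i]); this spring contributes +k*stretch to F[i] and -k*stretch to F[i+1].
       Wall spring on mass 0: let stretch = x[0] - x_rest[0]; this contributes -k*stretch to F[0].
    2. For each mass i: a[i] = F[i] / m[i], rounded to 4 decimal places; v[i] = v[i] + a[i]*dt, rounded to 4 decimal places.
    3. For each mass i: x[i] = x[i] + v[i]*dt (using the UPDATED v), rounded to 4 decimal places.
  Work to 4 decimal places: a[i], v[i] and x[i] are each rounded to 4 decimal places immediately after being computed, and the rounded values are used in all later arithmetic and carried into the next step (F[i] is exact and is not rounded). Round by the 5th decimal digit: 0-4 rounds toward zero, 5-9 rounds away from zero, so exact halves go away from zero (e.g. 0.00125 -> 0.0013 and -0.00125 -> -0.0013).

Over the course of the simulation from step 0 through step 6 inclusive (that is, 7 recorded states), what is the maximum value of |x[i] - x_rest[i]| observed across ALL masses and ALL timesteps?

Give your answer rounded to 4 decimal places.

Answer: 1.1719

Derivation:
Step 0: x=[5.0000 8.0000 13.0000] v=[0.0000 0.0000 0.0000]
Step 1: x=[4.5000 8.5000 12.7500] v=[-1.0000 1.0000 -0.5000]
Step 2: x=[3.8750 9.0625 12.4375] v=[-1.2500 1.1250 -0.6250]
Step 3: x=[3.5781 9.1719 12.2813] v=[-0.5938 0.2188 -0.3125]
Step 4: x=[3.7852 8.6602 12.3477] v=[0.4141 -1.0234 0.1328]
Step 5: x=[4.2647 7.8516 12.4923] v=[0.9590 -1.6172 0.2891]
Step 6: x=[4.5748 7.3065 12.4767] v=[0.6201 -1.0903 -0.0313]
Max displacement = 1.1719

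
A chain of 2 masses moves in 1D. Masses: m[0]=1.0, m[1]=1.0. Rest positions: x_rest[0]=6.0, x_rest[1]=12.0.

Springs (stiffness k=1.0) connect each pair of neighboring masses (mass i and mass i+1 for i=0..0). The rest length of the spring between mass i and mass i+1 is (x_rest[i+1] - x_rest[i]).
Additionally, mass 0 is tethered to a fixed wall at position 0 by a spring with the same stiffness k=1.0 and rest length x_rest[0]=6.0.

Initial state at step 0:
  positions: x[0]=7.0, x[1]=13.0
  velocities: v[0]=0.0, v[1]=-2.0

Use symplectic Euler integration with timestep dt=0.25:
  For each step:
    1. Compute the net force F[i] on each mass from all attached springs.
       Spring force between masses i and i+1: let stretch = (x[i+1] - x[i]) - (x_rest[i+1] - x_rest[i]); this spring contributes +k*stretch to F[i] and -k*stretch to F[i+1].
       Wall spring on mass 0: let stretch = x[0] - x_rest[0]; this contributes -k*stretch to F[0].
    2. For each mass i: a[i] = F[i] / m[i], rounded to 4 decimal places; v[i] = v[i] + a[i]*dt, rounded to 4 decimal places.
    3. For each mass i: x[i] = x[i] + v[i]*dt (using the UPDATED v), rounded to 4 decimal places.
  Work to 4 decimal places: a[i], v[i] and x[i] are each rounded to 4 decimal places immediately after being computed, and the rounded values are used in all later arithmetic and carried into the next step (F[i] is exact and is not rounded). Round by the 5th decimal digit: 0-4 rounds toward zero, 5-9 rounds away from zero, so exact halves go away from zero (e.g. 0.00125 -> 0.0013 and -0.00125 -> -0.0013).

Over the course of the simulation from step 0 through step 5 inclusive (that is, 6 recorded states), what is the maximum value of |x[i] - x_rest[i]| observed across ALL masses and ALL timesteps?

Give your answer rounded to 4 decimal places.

Step 0: x=[7.0000 13.0000] v=[0.0000 -2.0000]
Step 1: x=[6.9375 12.5000] v=[-0.2500 -2.0000]
Step 2: x=[6.7891 12.0274] v=[-0.5938 -1.8906]
Step 3: x=[6.5437 11.6024] v=[-0.9815 -1.7002]
Step 4: x=[6.2055 11.2362] v=[-1.3528 -1.4649]
Step 5: x=[5.7939 10.9306] v=[-1.6465 -1.2226]
Max displacement = 1.0694

Answer: 1.0694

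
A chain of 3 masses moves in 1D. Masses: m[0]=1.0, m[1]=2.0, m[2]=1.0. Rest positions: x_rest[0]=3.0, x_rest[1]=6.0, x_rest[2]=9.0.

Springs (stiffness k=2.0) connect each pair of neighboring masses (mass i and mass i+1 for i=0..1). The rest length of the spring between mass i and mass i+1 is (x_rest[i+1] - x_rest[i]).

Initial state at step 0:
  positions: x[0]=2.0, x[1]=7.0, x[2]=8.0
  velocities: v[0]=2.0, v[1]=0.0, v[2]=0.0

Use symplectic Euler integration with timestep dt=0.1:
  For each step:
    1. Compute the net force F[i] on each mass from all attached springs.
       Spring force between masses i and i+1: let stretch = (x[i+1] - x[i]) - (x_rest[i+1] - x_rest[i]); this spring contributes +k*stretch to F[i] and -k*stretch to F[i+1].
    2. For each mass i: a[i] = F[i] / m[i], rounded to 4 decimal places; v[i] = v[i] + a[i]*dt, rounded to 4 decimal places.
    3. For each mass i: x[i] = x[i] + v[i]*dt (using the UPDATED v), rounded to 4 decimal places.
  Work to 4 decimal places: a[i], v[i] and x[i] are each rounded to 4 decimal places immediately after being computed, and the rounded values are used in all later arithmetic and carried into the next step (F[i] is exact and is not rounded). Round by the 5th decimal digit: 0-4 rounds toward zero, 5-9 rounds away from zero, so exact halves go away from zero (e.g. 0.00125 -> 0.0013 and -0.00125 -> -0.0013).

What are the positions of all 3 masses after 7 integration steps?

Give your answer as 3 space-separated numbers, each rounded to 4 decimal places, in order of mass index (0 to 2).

Answer: 4.1221 6.1709 8.9362

Derivation:
Step 0: x=[2.0000 7.0000 8.0000] v=[2.0000 0.0000 0.0000]
Step 1: x=[2.2400 6.9600 8.0400] v=[2.4000 -0.4000 0.4000]
Step 2: x=[2.5144 6.8836 8.1184] v=[2.7440 -0.7640 0.7840]
Step 3: x=[2.8162 6.7759 8.2321] v=[3.0178 -1.0774 1.1370]
Step 4: x=[3.1372 6.6431 8.3767] v=[3.2097 -1.3278 1.4458]
Step 5: x=[3.4683 6.4926 8.5466] v=[3.3109 -1.5050 1.6991]
Step 6: x=[3.7999 6.3324 8.7354] v=[3.3158 -1.6020 1.8883]
Step 7: x=[4.1221 6.1709 8.9362] v=[3.2223 -1.6150 2.0077]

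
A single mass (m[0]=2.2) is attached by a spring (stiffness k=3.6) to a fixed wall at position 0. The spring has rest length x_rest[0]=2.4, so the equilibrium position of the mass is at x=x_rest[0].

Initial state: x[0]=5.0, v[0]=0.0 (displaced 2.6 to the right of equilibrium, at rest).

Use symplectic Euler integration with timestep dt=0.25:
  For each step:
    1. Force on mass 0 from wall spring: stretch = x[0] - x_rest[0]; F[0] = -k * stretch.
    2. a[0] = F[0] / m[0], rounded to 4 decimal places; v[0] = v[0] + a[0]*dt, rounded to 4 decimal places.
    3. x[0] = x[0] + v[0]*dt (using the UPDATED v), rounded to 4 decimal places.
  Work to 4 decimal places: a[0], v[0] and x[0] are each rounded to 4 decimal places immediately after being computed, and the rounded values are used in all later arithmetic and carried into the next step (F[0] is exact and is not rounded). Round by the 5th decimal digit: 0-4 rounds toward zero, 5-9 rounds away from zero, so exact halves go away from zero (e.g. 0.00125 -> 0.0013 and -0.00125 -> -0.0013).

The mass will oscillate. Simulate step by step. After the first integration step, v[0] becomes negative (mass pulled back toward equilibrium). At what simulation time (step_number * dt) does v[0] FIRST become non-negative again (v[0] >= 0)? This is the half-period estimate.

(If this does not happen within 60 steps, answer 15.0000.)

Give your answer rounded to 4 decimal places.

Step 0: x=[5.0000] v=[0.0000]
Step 1: x=[4.7341] v=[-1.0636]
Step 2: x=[4.2295] v=[-2.0185]
Step 3: x=[3.5378] v=[-2.7669]
Step 4: x=[2.7297] v=[-3.2324]
Step 5: x=[1.8879] v=[-3.3673]
Step 6: x=[1.0985] v=[-3.1578]
Step 7: x=[0.4422] v=[-2.6254]
Step 8: x=[-0.0139] v=[-1.8245]
Step 9: x=[-0.2232] v=[-0.8370]
Step 10: x=[-0.1642] v=[0.2361]
First v>=0 after going negative at step 10, time=2.5000

Answer: 2.5000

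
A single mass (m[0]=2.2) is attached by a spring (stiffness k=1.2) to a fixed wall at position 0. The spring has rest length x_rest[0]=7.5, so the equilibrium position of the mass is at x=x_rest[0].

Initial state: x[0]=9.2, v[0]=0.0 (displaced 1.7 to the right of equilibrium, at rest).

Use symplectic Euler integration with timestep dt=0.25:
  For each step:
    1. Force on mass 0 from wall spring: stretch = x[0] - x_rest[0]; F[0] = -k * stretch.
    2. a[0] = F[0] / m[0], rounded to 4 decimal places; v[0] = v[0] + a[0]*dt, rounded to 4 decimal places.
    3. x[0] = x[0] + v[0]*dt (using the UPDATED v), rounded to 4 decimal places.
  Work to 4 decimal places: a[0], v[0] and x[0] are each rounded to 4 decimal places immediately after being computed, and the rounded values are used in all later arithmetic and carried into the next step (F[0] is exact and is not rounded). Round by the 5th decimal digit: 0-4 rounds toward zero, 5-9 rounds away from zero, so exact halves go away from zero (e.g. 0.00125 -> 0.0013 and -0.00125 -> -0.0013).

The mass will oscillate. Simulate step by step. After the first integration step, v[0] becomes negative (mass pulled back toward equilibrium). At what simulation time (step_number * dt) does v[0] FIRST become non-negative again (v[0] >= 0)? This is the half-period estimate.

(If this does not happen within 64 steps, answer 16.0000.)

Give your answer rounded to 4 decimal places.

Step 0: x=[9.2000] v=[0.0000]
Step 1: x=[9.1421] v=[-0.2318]
Step 2: x=[9.0282] v=[-0.4557]
Step 3: x=[8.8622] v=[-0.6641]
Step 4: x=[8.6497] v=[-0.8499]
Step 5: x=[8.3980] v=[-1.0067]
Step 6: x=[8.1157] v=[-1.1292]
Step 7: x=[7.8124] v=[-1.2132]
Step 8: x=[7.4985] v=[-1.2558]
Step 9: x=[7.1846] v=[-1.2556]
Step 10: x=[6.8815] v=[-1.2126]
Step 11: x=[6.5994] v=[-1.1283]
Step 12: x=[6.3480] v=[-1.0055]
Step 13: x=[6.1359] v=[-0.8484]
Step 14: x=[5.9703] v=[-0.6624]
Step 15: x=[5.8569] v=[-0.4538]
Step 16: x=[5.7995] v=[-0.2298]
Step 17: x=[5.8000] v=[0.0021]
First v>=0 after going negative at step 17, time=4.2500

Answer: 4.2500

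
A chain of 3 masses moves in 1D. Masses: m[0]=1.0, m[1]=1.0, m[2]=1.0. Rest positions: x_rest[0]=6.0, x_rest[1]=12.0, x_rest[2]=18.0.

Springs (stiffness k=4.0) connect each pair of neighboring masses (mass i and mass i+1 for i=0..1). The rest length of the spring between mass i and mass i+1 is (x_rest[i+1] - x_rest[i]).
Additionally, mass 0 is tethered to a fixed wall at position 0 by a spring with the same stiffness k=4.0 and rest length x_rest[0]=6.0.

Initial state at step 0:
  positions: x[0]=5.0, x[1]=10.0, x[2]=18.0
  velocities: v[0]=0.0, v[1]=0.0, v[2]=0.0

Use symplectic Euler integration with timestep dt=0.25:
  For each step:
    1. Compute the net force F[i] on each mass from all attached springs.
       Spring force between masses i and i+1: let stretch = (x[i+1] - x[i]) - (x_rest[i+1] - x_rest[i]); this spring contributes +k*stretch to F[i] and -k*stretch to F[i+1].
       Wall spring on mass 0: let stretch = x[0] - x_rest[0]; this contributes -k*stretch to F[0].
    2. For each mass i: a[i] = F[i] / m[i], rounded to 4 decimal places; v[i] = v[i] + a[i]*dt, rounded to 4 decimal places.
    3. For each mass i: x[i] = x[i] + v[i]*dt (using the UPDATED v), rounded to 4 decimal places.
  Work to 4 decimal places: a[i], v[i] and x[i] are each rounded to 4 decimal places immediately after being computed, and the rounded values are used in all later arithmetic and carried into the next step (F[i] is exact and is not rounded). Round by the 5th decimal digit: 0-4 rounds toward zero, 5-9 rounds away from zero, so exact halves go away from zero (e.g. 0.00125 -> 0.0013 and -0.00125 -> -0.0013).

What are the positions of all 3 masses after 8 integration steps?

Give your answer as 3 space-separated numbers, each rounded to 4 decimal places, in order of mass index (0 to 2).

Answer: 5.4294 12.0508 18.8708

Derivation:
Step 0: x=[5.0000 10.0000 18.0000] v=[0.0000 0.0000 0.0000]
Step 1: x=[5.0000 10.7500 17.5000] v=[0.0000 3.0000 -2.0000]
Step 2: x=[5.1875 11.7500 16.8125] v=[0.7500 4.0000 -2.7500]
Step 3: x=[5.7188 12.3750 16.3594] v=[2.1250 2.5000 -1.8125]
Step 4: x=[6.4844 12.3321 16.4102] v=[3.0624 -0.1718 0.2031]
Step 5: x=[7.0908 11.8468 16.9415] v=[2.4257 -1.9414 2.1250]
Step 6: x=[7.1135 11.4461 17.6991] v=[0.0909 -1.6027 3.0303]
Step 7: x=[6.4410 11.5255 18.3934] v=[-2.6900 0.3177 2.7773]
Step 8: x=[5.4294 12.0508 18.8708] v=[-4.0465 2.1011 1.9094]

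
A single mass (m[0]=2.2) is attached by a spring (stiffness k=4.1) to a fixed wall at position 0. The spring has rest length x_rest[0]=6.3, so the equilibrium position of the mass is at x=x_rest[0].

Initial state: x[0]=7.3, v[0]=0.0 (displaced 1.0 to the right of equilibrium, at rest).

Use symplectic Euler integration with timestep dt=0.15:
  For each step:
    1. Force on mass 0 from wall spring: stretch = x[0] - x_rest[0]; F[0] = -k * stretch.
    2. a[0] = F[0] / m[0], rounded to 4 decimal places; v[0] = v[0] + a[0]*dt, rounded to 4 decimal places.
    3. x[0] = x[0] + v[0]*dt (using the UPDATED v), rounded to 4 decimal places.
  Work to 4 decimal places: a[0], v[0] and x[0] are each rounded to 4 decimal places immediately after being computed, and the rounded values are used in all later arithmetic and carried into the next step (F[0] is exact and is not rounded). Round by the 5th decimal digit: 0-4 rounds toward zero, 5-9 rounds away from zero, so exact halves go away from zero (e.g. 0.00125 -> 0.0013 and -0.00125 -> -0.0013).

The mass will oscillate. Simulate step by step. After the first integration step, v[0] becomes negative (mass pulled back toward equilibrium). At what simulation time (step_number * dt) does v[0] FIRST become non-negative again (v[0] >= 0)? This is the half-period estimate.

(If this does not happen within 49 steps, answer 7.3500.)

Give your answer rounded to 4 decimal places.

Step 0: x=[7.3000] v=[0.0000]
Step 1: x=[7.2581] v=[-0.2795]
Step 2: x=[7.1760] v=[-0.5473]
Step 3: x=[7.0572] v=[-0.7922]
Step 4: x=[6.9066] v=[-1.0039]
Step 5: x=[6.7306] v=[-1.1735]
Step 6: x=[6.5365] v=[-1.2939]
Step 7: x=[6.3325] v=[-1.3600]
Step 8: x=[6.1271] v=[-1.3691]
Step 9: x=[5.9290] v=[-1.3208]
Step 10: x=[5.7464] v=[-1.2171]
Step 11: x=[5.5871] v=[-1.0623]
Step 12: x=[5.4577] v=[-0.8630]
Step 13: x=[5.3636] v=[-0.6275]
Step 14: x=[5.3087] v=[-0.3657]
Step 15: x=[5.2954] v=[-0.0886]
Step 16: x=[5.3242] v=[0.1922]
First v>=0 after going negative at step 16, time=2.4000

Answer: 2.4000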